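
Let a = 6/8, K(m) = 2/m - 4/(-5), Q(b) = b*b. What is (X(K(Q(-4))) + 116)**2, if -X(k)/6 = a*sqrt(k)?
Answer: 2155957/160 - 261*sqrt(370)/5 ≈ 12471.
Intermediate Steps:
Q(b) = b**2
K(m) = 4/5 + 2/m (K(m) = 2/m - 4*(-1/5) = 2/m + 4/5 = 4/5 + 2/m)
a = 3/4 (a = 6*(1/8) = 3/4 ≈ 0.75000)
X(k) = -9*sqrt(k)/2
(X(K(Q(-4))) + 116)**2 = (-9*sqrt(4/5 + 2/((-4)**2))/2 + 116)**2 = (-9*sqrt(4/5 + 2/16)/2 + 116)**2 = (-9*sqrt(4/5 + 2*(1/16))/2 + 116)**2 = (-9*sqrt(4/5 + 1/8)/2 + 116)**2 = (-9*sqrt(370)/40 + 116)**2 = (116 - 9*sqrt(370)/40)**2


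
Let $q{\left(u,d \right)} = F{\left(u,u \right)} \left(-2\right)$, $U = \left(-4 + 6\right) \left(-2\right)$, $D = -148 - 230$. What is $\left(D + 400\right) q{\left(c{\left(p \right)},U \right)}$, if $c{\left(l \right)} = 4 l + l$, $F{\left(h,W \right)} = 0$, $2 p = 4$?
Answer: $0$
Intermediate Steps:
$D = -378$ ($D = -148 - 230 = -378$)
$p = 2$ ($p = \frac{1}{2} \cdot 4 = 2$)
$U = -4$ ($U = 2 \left(-2\right) = -4$)
$c{\left(l \right)} = 5 l$
$q{\left(u,d \right)} = 0$ ($q{\left(u,d \right)} = 0 \left(-2\right) = 0$)
$\left(D + 400\right) q{\left(c{\left(p \right)},U \right)} = \left(-378 + 400\right) 0 = 22 \cdot 0 = 0$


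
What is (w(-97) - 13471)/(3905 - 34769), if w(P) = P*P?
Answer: 677/5144 ≈ 0.13161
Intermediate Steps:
w(P) = P**2
(w(-97) - 13471)/(3905 - 34769) = ((-97)**2 - 13471)/(3905 - 34769) = (9409 - 13471)/(-30864) = -4062*(-1/30864) = 677/5144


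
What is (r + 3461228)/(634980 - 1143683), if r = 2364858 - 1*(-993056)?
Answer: -6819142/508703 ≈ -13.405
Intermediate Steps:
r = 3357914 (r = 2364858 + 993056 = 3357914)
(r + 3461228)/(634980 - 1143683) = (3357914 + 3461228)/(634980 - 1143683) = 6819142/(-508703) = 6819142*(-1/508703) = -6819142/508703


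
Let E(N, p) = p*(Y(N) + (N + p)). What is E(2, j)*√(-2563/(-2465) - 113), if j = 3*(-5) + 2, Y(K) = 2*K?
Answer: 91*I*√680295630/2465 ≈ 962.88*I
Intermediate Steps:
j = -13 (j = -15 + 2 = -13)
E(N, p) = p*(p + 3*N) (E(N, p) = p*(2*N + (N + p)) = p*(p + 3*N))
E(2, j)*√(-2563/(-2465) - 113) = (-13*(-13 + 3*2))*√(-2563/(-2465) - 113) = (-13*(-13 + 6))*√(-2563*(-1/2465) - 113) = (-13*(-7))*√(2563/2465 - 113) = 91*√(-275982/2465) = 91*(I*√680295630/2465) = 91*I*√680295630/2465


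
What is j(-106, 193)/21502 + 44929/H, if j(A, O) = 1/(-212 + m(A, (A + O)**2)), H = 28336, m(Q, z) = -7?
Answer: 105783923533/66716233584 ≈ 1.5856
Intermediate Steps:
j(A, O) = -1/219 (j(A, O) = 1/(-212 - 7) = 1/(-219) = -1/219)
j(-106, 193)/21502 + 44929/H = -1/219/21502 + 44929/28336 = -1/219*1/21502 + 44929*(1/28336) = -1/4708938 + 44929/28336 = 105783923533/66716233584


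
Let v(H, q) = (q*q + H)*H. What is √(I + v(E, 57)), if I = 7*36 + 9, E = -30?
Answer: 9*I*√1189 ≈ 310.34*I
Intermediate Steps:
v(H, q) = H*(H + q²) (v(H, q) = (q² + H)*H = (H + q²)*H = H*(H + q²))
I = 261 (I = 252 + 9 = 261)
√(I + v(E, 57)) = √(261 - 30*(-30 + 57²)) = √(261 - 30*(-30 + 3249)) = √(261 - 30*3219) = √(261 - 96570) = √(-96309) = 9*I*√1189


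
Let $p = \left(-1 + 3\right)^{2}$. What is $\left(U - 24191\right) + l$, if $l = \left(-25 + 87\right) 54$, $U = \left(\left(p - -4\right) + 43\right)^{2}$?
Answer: $-18242$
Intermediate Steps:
$p = 4$ ($p = 2^{2} = 4$)
$U = 2601$ ($U = \left(\left(4 - -4\right) + 43\right)^{2} = \left(\left(4 + 4\right) + 43\right)^{2} = \left(8 + 43\right)^{2} = 51^{2} = 2601$)
$l = 3348$ ($l = 62 \cdot 54 = 3348$)
$\left(U - 24191\right) + l = \left(2601 - 24191\right) + 3348 = -21590 + 3348 = -18242$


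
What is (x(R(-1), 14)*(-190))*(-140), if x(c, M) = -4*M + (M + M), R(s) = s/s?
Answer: -744800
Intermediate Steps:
R(s) = 1
x(c, M) = -2*M (x(c, M) = -4*M + 2*M = -2*M)
(x(R(-1), 14)*(-190))*(-140) = (-2*14*(-190))*(-140) = -28*(-190)*(-140) = 5320*(-140) = -744800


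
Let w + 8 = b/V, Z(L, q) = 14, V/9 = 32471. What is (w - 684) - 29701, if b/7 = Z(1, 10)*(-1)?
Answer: -8882020025/292239 ≈ -30393.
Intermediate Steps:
V = 292239 (V = 9*32471 = 292239)
b = -98 (b = 7*(14*(-1)) = 7*(-14) = -98)
w = -2338010/292239 (w = -8 - 98/292239 = -2338010/292239 ≈ -8.0003)
(w - 684) - 29701 = (-2338010/292239 - 684) - 29701 = -202229486/292239 - 29701 = -8882020025/292239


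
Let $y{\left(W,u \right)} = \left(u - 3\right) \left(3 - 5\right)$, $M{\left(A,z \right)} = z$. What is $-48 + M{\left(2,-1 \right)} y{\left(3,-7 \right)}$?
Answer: $-68$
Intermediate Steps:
$y{\left(W,u \right)} = 6 - 2 u$ ($y{\left(W,u \right)} = \left(-3 + u\right) \left(-2\right) = 6 - 2 u$)
$-48 + M{\left(2,-1 \right)} y{\left(3,-7 \right)} = -48 - \left(6 - -14\right) = -48 - \left(6 + 14\right) = -48 - 20 = -68$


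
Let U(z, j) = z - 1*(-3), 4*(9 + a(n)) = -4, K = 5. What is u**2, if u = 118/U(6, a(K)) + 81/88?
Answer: 123498769/627264 ≈ 196.88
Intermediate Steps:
a(n) = -10 (a(n) = -9 + (1/4)*(-4) = -9 - 1 = -10)
U(z, j) = 3 + z (U(z, j) = z + 3 = 3 + z)
u = 11113/792 (u = 118/(3 + 6) + 81/88 = 118/9 + 81*(1/88) = 118*(1/9) + 81/88 = 118/9 + 81/88 = 11113/792 ≈ 14.032)
u**2 = (11113/792)**2 = 123498769/627264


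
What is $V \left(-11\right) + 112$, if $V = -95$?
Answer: $1157$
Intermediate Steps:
$V \left(-11\right) + 112 = \left(-95\right) \left(-11\right) + 112 = 1045 + 112 = 1157$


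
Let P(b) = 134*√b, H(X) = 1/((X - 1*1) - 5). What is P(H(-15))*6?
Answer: 268*I*√21/7 ≈ 175.45*I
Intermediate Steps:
H(X) = 1/(-6 + X) (H(X) = 1/((X - 1) - 5) = 1/((-1 + X) - 5) = 1/(-6 + X))
P(H(-15))*6 = (134*√(1/(-6 - 15)))*6 = (134*√(1/(-21)))*6 = (134*√(-1/21))*6 = (134*(I*√21/21))*6 = (134*I*√21/21)*6 = 268*I*√21/7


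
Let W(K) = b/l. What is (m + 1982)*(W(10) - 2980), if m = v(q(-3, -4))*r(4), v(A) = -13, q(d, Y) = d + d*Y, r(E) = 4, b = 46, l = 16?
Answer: -22983405/4 ≈ -5.7458e+6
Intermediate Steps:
W(K) = 23/8 (W(K) = 46/16 = 46*(1/16) = 23/8)
q(d, Y) = d + Y*d
m = -52 (m = -13*4 = -52)
(m + 1982)*(W(10) - 2980) = (-52 + 1982)*(23/8 - 2980) = 1930*(-23817/8) = -22983405/4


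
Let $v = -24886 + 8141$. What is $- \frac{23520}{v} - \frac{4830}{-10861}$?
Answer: $\frac{67265814}{36373489} \approx 1.8493$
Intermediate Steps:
$v = -16745$
$- \frac{23520}{v} - \frac{4830}{-10861} = - \frac{23520}{-16745} - \frac{4830}{-10861} = \left(-23520\right) \left(- \frac{1}{16745}\right) - - \frac{4830}{10861} = \frac{4704}{3349} + \frac{4830}{10861} = \frac{67265814}{36373489}$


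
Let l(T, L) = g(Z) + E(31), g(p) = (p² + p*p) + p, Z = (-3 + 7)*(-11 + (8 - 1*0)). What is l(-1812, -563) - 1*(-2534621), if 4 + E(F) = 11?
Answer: 2534904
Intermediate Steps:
E(F) = 7 (E(F) = -4 + 11 = 7)
Z = -12 (Z = 4*(-11 + (8 + 0)) = 4*(-11 + 8) = 4*(-3) = -12)
g(p) = p + 2*p² (g(p) = (p² + p²) + p = 2*p² + p = p + 2*p²)
l(T, L) = 283 (l(T, L) = -12*(1 + 2*(-12)) + 7 = -12*(1 - 24) + 7 = -12*(-23) + 7 = 276 + 7 = 283)
l(-1812, -563) - 1*(-2534621) = 283 - 1*(-2534621) = 283 + 2534621 = 2534904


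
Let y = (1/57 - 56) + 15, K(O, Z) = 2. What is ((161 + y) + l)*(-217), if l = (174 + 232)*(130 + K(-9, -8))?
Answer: -664363945/57 ≈ -1.1656e+7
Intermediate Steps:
l = 53592 (l = (174 + 232)*(130 + 2) = 406*132 = 53592)
y = -2336/57 (y = (1/57 - 56) + 15 = -3191/57 + 15 = -2336/57 ≈ -40.982)
((161 + y) + l)*(-217) = ((161 - 2336/57) + 53592)*(-217) = (6841/57 + 53592)*(-217) = (3061585/57)*(-217) = -664363945/57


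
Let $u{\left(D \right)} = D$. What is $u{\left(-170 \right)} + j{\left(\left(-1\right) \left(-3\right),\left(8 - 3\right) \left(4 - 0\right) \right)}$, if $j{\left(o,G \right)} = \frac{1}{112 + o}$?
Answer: $- \frac{19549}{115} \approx -169.99$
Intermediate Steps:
$u{\left(-170 \right)} + j{\left(\left(-1\right) \left(-3\right),\left(8 - 3\right) \left(4 - 0\right) \right)} = -170 + \frac{1}{112 - -3} = -170 + \frac{1}{112 + 3} = -170 + \frac{1}{115} = - \frac{19549}{115}$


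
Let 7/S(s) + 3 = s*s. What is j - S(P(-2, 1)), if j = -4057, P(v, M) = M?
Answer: -8107/2 ≈ -4053.5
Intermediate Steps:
S(s) = 7/(-3 + s²) (S(s) = 7/(-3 + s*s) = 7/(-3 + s²))
j - S(P(-2, 1)) = -4057 - 7/(-3 + 1²) = -4057 - 7/(-3 + 1) = -4057 - 7/(-2) = -4057 - 7*(-1)/2 = -4057 - 1*(-7/2) = -4057 + 7/2 = -8107/2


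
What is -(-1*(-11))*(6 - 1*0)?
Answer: -66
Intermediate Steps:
-(-1*(-11))*(6 - 1*0) = -11*(6 + 0) = -11*6 = -1*66 = -66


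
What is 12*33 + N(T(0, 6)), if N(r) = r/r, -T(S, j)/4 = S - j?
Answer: 397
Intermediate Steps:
T(S, j) = -4*S + 4*j (T(S, j) = -4*(S - j) = -4*S + 4*j)
N(r) = 1
12*33 + N(T(0, 6)) = 12*33 + 1 = 396 + 1 = 397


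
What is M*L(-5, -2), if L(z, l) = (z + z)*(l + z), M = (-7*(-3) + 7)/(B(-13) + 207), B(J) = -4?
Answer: 280/29 ≈ 9.6552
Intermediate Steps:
M = 4/29 (M = (-7*(-3) + 7)/(-4 + 207) = (21 + 7)/203 = 28*(1/203) = 4/29 ≈ 0.13793)
L(z, l) = 2*z*(l + z) (L(z, l) = (2*z)*(l + z) = 2*z*(l + z))
M*L(-5, -2) = 4*(2*(-5)*(-2 - 5))/29 = 4*(2*(-5)*(-7))/29 = (4/29)*70 = 280/29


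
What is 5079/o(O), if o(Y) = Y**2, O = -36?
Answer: 1693/432 ≈ 3.9190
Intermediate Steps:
5079/o(O) = 5079/((-36)**2) = 5079/1296 = 5079*(1/1296) = 1693/432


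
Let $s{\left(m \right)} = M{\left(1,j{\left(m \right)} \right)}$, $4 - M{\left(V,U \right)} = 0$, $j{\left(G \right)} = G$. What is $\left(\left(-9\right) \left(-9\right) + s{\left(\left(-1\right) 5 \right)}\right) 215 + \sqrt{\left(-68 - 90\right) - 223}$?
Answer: $18275 + i \sqrt{381} \approx 18275.0 + 19.519 i$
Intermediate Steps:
$M{\left(V,U \right)} = 4$ ($M{\left(V,U \right)} = 4 - 0 = 4 + 0 = 4$)
$s{\left(m \right)} = 4$
$\left(\left(-9\right) \left(-9\right) + s{\left(\left(-1\right) 5 \right)}\right) 215 + \sqrt{\left(-68 - 90\right) - 223} = \left(\left(-9\right) \left(-9\right) + 4\right) 215 + \sqrt{\left(-68 - 90\right) - 223} = \left(81 + 4\right) 215 + \sqrt{\left(-68 - 90\right) - 223} = 85 \cdot 215 + \sqrt{-158 - 223} = 18275 + \sqrt{-381} = 18275 + i \sqrt{381}$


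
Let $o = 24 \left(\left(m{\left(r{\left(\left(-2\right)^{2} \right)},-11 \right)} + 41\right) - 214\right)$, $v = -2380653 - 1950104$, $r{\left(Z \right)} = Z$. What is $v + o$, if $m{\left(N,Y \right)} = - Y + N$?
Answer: $-4334549$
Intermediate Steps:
$m{\left(N,Y \right)} = N - Y$
$v = -4330757$ ($v = -2380653 - 1950104 = -4330757$)
$o = -3792$ ($o = 24 \left(\left(\left(\left(-2\right)^{2} - -11\right) + 41\right) - 214\right) = 24 \left(\left(\left(4 + 11\right) + 41\right) - 214\right) = 24 \left(\left(15 + 41\right) - 214\right) = 24 \left(56 - 214\right) = 24 \left(-158\right) = -3792$)
$v + o = -4330757 - 3792 = -4334549$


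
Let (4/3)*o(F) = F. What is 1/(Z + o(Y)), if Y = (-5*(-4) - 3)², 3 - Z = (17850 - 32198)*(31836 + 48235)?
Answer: 4/4595435711 ≈ 8.7043e-10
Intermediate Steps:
Z = 1148858711 (Z = 3 - (17850 - 32198)*(31836 + 48235) = 3 - (-14348)*80071 = 3 - 1*(-1148858708) = 3 + 1148858708 = 1148858711)
Y = 289 (Y = (20 - 3)² = 17² = 289)
o(F) = 3*F/4
1/(Z + o(Y)) = 1/(1148858711 + (¾)*289) = 1/(1148858711 + 867/4) = 1/(4595435711/4) = 4/4595435711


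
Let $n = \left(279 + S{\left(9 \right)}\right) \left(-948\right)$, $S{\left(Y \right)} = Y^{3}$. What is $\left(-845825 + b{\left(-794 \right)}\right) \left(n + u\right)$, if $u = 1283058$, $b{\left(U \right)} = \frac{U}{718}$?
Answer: $- \frac{99437994889128}{359} \approx -2.7699 \cdot 10^{11}$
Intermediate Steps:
$b{\left(U \right)} = \frac{U}{718}$ ($b{\left(U \right)} = U \frac{1}{718} = \frac{U}{718}$)
$n = -955584$ ($n = \left(279 + 9^{3}\right) \left(-948\right) = \left(279 + 729\right) \left(-948\right) = 1008 \left(-948\right) = -955584$)
$\left(-845825 + b{\left(-794 \right)}\right) \left(n + u\right) = \left(-845825 + \frac{1}{718} \left(-794\right)\right) \left(-955584 + 1283058\right) = \left(-845825 - \frac{397}{359}\right) 327474 = \left(- \frac{303651572}{359}\right) 327474 = - \frac{99437994889128}{359}$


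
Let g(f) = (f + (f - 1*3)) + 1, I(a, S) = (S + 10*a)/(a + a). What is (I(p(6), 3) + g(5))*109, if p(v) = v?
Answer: 5777/4 ≈ 1444.3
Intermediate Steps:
I(a, S) = (S + 10*a)/(2*a) (I(a, S) = (S + 10*a)/((2*a)) = (S + 10*a)*(1/(2*a)) = (S + 10*a)/(2*a))
g(f) = -2 + 2*f (g(f) = (f + (f - 3)) + 1 = (f + (-3 + f)) + 1 = (-3 + 2*f) + 1 = -2 + 2*f)
(I(p(6), 3) + g(5))*109 = ((5 + (½)*3/6) + (-2 + 2*5))*109 = ((5 + (½)*3*(⅙)) + (-2 + 10))*109 = ((5 + ¼) + 8)*109 = (21/4 + 8)*109 = (53/4)*109 = 5777/4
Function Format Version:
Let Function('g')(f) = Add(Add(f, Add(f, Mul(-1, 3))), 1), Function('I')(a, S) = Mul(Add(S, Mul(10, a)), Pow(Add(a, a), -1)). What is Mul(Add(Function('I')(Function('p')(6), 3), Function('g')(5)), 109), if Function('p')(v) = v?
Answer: Rational(5777, 4) ≈ 1444.3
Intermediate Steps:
Function('I')(a, S) = Mul(Rational(1, 2), Pow(a, -1), Add(S, Mul(10, a))) (Function('I')(a, S) = Mul(Add(S, Mul(10, a)), Pow(Mul(2, a), -1)) = Mul(Add(S, Mul(10, a)), Mul(Rational(1, 2), Pow(a, -1))) = Mul(Rational(1, 2), Pow(a, -1), Add(S, Mul(10, a))))
Function('g')(f) = Add(-2, Mul(2, f)) (Function('g')(f) = Add(Add(f, Add(f, -3)), 1) = Add(Add(f, Add(-3, f)), 1) = Add(Add(-3, Mul(2, f)), 1) = Add(-2, Mul(2, f)))
Mul(Add(Function('I')(Function('p')(6), 3), Function('g')(5)), 109) = Mul(Add(Add(5, Mul(Rational(1, 2), 3, Pow(6, -1))), Add(-2, Mul(2, 5))), 109) = Mul(Add(Add(5, Mul(Rational(1, 2), 3, Rational(1, 6))), Add(-2, 10)), 109) = Mul(Add(Add(5, Rational(1, 4)), 8), 109) = Mul(Add(Rational(21, 4), 8), 109) = Mul(Rational(53, 4), 109) = Rational(5777, 4)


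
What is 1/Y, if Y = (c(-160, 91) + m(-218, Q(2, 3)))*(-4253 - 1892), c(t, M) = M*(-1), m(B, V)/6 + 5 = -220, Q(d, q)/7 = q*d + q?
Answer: 1/8854945 ≈ 1.1293e-7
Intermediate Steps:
Q(d, q) = 7*q + 7*d*q (Q(d, q) = 7*(q*d + q) = 7*(d*q + q) = 7*(q + d*q) = 7*q + 7*d*q)
m(B, V) = -1350 (m(B, V) = -30 + 6*(-220) = -30 - 1320 = -1350)
c(t, M) = -M
Y = 8854945 (Y = (-1*91 - 1350)*(-4253 - 1892) = (-91 - 1350)*(-6145) = -1441*(-6145) = 8854945)
1/Y = 1/8854945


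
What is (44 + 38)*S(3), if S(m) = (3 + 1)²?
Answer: 1312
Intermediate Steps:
S(m) = 16 (S(m) = 4² = 16)
(44 + 38)*S(3) = (44 + 38)*16 = 82*16 = 1312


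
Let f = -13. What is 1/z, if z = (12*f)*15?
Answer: -1/2340 ≈ -0.00042735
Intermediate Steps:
z = -2340 (z = (12*(-13))*15 = -156*15 = -2340)
1/z = 1/(-2340) = -1/2340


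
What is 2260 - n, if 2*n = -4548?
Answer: 4534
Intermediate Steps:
n = -2274 (n = (½)*(-4548) = -2274)
2260 - n = 2260 - 1*(-2274) = 2260 + 2274 = 4534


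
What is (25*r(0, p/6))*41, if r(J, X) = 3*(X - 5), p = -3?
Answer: -33825/2 ≈ -16913.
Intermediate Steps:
r(J, X) = -15 + 3*X (r(J, X) = 3*(-5 + X) = -15 + 3*X)
(25*r(0, p/6))*41 = (25*(-15 + 3*(-3/6)))*41 = (25*(-15 + 3*(-3*1/6)))*41 = (25*(-15 + 3*(-1/2)))*41 = (25*(-15 - 3/2))*41 = (25*(-33/2))*41 = -825/2*41 = -33825/2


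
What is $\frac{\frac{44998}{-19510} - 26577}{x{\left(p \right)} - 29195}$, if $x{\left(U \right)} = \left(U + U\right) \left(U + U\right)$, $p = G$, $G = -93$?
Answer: $- \frac{259281134}{52686755} \approx -4.9212$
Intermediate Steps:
$p = -93$
$x{\left(U \right)} = 4 U^{2}$ ($x{\left(U \right)} = 2 U 2 U = 4 U^{2}$)
$\frac{\frac{44998}{-19510} - 26577}{x{\left(p \right)} - 29195} = \frac{\frac{44998}{-19510} - 26577}{4 \left(-93\right)^{2} - 29195} = \frac{44998 \left(- \frac{1}{19510}\right) - 26577}{4 \cdot 8649 - 29195} = \frac{- \frac{22499}{9755} - 26577}{34596 - 29195} = - \frac{259281134}{9755 \cdot 5401} = \left(- \frac{259281134}{9755}\right) \frac{1}{5401} = - \frac{259281134}{52686755}$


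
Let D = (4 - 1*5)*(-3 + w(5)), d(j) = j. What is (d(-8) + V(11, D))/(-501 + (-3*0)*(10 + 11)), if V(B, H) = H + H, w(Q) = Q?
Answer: 4/167 ≈ 0.023952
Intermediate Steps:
D = -2 (D = (4 - 1*5)*(-3 + 5) = (4 - 5)*2 = -1*2 = -2)
V(B, H) = 2*H
(d(-8) + V(11, D))/(-501 + (-3*0)*(10 + 11)) = (-8 + 2*(-2))/(-501 + (-3*0)*(10 + 11)) = (-8 - 4)/(-501 + 0*21) = -12/(-501 + 0) = -12/(-501) = -12*(-1/501) = 4/167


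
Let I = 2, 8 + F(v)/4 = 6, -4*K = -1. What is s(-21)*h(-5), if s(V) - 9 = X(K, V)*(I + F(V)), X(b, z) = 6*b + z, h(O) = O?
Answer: -630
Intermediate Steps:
K = 1/4 (K = -1/4*(-1) = 1/4 ≈ 0.25000)
F(v) = -8 (F(v) = -32 + 4*6 = -32 + 24 = -8)
X(b, z) = z + 6*b
s(V) = -6*V (s(V) = 9 + (V + 6*(1/4))*(2 - 8) = 9 + (V + 3/2)*(-6) = 9 + (3/2 + V)*(-6) = 9 + (-9 - 6*V) = -6*V)
s(-21)*h(-5) = -6*(-21)*(-5) = 126*(-5) = -630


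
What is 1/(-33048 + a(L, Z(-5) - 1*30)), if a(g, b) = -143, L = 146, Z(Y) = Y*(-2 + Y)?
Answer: -1/33191 ≈ -3.0129e-5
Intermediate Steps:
1/(-33048 + a(L, Z(-5) - 1*30)) = 1/(-33048 - 143) = 1/(-33191) = -1/33191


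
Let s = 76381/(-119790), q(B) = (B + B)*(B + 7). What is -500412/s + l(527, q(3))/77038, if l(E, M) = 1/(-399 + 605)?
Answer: 55959210546992813/71303137204 ≈ 7.8481e+5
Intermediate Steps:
q(B) = 2*B*(7 + B) (q(B) = (2*B)*(7 + B) = 2*B*(7 + B))
l(E, M) = 1/206
s = -76381/119790 (s = 76381*(-1/119790) = -76381/119790 ≈ -0.63762)
-500412/s + l(527, q(3))/77038 = -500412/(-76381/119790) + (1/206)/77038 = -500412*(-119790/76381) + (1/206)*(1/77038) = 3526138440/4493 + 1/15869828 = 55959210546992813/71303137204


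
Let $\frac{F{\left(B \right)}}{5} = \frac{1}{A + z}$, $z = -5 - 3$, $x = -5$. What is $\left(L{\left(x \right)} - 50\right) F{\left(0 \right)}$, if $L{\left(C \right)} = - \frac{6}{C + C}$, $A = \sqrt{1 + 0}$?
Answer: $\frac{247}{7} \approx 35.286$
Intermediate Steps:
$z = -8$ ($z = -5 - 3 = -8$)
$A = 1$ ($A = \sqrt{1} = 1$)
$F{\left(B \right)} = - \frac{5}{7}$ ($F{\left(B \right)} = \frac{5}{1 - 8} = \frac{5}{-7} = 5 \left(- \frac{1}{7}\right) = - \frac{5}{7}$)
$L{\left(C \right)} = - \frac{3}{C}$ ($L{\left(C \right)} = - \frac{6}{2 C} = - 6 \frac{1}{2 C} = - \frac{3}{C}$)
$\left(L{\left(x \right)} - 50\right) F{\left(0 \right)} = \left(- \frac{3}{-5} - 50\right) \left(- \frac{5}{7}\right) = \left(\left(-3\right) \left(- \frac{1}{5}\right) - 50\right) \left(- \frac{5}{7}\right) = \left(\frac{3}{5} - 50\right) \left(- \frac{5}{7}\right) = \left(- \frac{247}{5}\right) \left(- \frac{5}{7}\right) = \frac{247}{7}$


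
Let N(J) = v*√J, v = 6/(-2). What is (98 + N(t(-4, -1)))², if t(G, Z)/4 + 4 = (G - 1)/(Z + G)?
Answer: 9496 - 1176*I*√3 ≈ 9496.0 - 2036.9*I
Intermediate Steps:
v = -3 (v = 6*(-½) = -3)
t(G, Z) = -16 + 4*(-1 + G)/(G + Z) (t(G, Z) = -16 + 4*((G - 1)/(Z + G)) = -16 + 4*((-1 + G)/(G + Z)) = -16 + 4*(-1 + G)/(G + Z))
N(J) = -3*√J
(98 + N(t(-4, -1)))² = (98 - 3*2*√(-1 - 4*(-1) - 3*(-4))*(I*√5/5))² = (98 - 3*2*√(-1 + 4 + 12)*(I*√5/5))² = (98 - 3*2*I*√3)² = (98 - 6*I*√3)²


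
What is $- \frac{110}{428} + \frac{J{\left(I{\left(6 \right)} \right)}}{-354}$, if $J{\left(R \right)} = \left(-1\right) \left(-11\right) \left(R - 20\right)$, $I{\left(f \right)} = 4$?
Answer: $\frac{9097}{37878} \approx 0.24017$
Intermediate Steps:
$J{\left(R \right)} = -220 + 11 R$ ($J{\left(R \right)} = 11 \left(-20 + R\right) = -220 + 11 R$)
$- \frac{110}{428} + \frac{J{\left(I{\left(6 \right)} \right)}}{-354} = - \frac{110}{428} + \frac{-220 + 11 \cdot 4}{-354} = \left(-110\right) \frac{1}{428} + \left(-220 + 44\right) \left(- \frac{1}{354}\right) = - \frac{55}{214} - - \frac{88}{177} = - \frac{55}{214} + \frac{88}{177} = \frac{9097}{37878}$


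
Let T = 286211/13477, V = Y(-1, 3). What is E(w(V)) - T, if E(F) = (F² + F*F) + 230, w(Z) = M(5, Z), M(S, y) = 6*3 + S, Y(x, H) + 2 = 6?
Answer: 17072165/13477 ≈ 1266.8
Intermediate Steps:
Y(x, H) = 4 (Y(x, H) = -2 + 6 = 4)
V = 4
M(S, y) = 18 + S
w(Z) = 23 (w(Z) = 18 + 5 = 23)
E(F) = 230 + 2*F² (E(F) = (F² + F²) + 230 = 2*F² + 230 = 230 + 2*F²)
T = 286211/13477 (T = 286211*(1/13477) = 286211/13477 ≈ 21.237)
E(w(V)) - T = (230 + 2*23²) - 1*286211/13477 = (230 + 2*529) - 286211/13477 = (230 + 1058) - 286211/13477 = 1288 - 286211/13477 = 17072165/13477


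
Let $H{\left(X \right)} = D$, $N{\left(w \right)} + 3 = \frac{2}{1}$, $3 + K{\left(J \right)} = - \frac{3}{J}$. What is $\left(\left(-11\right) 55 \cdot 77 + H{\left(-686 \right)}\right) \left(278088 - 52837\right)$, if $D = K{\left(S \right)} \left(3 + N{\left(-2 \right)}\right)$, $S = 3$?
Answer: $-10495119843$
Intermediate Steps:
$K{\left(J \right)} = -3 - \frac{3}{J}$
$N{\left(w \right)} = -1$ ($N{\left(w \right)} = -3 + \frac{2}{1} = -3 + 2 \cdot 1 = -3 + 2 = -1$)
$D = -8$ ($D = \left(-3 - \frac{3}{3}\right) \left(3 - 1\right) = \left(-3 - 1\right) 2 = \left(-4\right) 2 = -8$)
$H{\left(X \right)} = -8$
$\left(\left(-11\right) 55 \cdot 77 + H{\left(-686 \right)}\right) \left(278088 - 52837\right) = \left(\left(-11\right) 55 \cdot 77 - 8\right) \left(278088 - 52837\right) = \left(\left(-605\right) 77 - 8\right) 225251 = \left(-46585 - 8\right) 225251 = \left(-46593\right) 225251 = -10495119843$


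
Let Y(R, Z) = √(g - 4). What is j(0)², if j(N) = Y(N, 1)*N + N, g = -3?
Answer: 0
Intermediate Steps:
Y(R, Z) = I*√7 (Y(R, Z) = √(-3 - 4) = √(-7) = I*√7)
j(N) = N + I*N*√7 (j(N) = (I*√7)*N + N = I*N*√7 + N = N + I*N*√7)
j(0)² = (0*(1 + I*√7))² = 0² = 0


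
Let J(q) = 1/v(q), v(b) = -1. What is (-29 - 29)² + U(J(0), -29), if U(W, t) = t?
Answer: 3335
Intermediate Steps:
J(q) = -1 (J(q) = 1/(-1) = -1)
(-29 - 29)² + U(J(0), -29) = (-29 - 29)² - 29 = (-58)² - 29 = 3364 - 29 = 3335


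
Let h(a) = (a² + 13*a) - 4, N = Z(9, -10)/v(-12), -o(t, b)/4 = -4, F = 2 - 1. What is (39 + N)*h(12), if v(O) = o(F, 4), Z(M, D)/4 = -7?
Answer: 11026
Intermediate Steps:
Z(M, D) = -28 (Z(M, D) = 4*(-7) = -28)
F = 1
o(t, b) = 16 (o(t, b) = -4*(-4) = 16)
v(O) = 16
N = -7/4 (N = -28/16 = -28*1/16 = -7/4 ≈ -1.7500)
h(a) = -4 + a² + 13*a
(39 + N)*h(12) = (39 - 7/4)*(-4 + 12² + 13*12) = 149*(-4 + 144 + 156)/4 = (149/4)*296 = 11026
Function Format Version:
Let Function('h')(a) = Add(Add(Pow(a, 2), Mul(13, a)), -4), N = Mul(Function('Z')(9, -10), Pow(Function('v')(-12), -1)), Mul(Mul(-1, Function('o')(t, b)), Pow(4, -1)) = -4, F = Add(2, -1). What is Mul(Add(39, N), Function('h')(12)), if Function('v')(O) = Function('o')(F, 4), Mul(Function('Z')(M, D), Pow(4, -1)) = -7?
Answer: 11026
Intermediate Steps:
Function('Z')(M, D) = -28 (Function('Z')(M, D) = Mul(4, -7) = -28)
F = 1
Function('o')(t, b) = 16 (Function('o')(t, b) = Mul(-4, -4) = 16)
Function('v')(O) = 16
N = Rational(-7, 4) (N = Mul(-28, Pow(16, -1)) = Mul(-28, Rational(1, 16)) = Rational(-7, 4) ≈ -1.7500)
Function('h')(a) = Add(-4, Pow(a, 2), Mul(13, a))
Mul(Add(39, N), Function('h')(12)) = Mul(Add(39, Rational(-7, 4)), Add(-4, Pow(12, 2), Mul(13, 12))) = Mul(Rational(149, 4), Add(-4, 144, 156)) = Mul(Rational(149, 4), 296) = 11026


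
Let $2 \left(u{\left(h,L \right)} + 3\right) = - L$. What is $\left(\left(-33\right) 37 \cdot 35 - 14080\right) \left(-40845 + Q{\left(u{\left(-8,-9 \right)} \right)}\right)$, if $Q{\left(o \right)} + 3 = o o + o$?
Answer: $\frac{9282264255}{4} \approx 2.3206 \cdot 10^{9}$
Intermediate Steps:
$u{\left(h,L \right)} = -3 - \frac{L}{2}$ ($u{\left(h,L \right)} = -3 + \frac{\left(-1\right) L}{2} = -3 - \frac{L}{2}$)
$Q{\left(o \right)} = -3 + o + o^{2}$ ($Q{\left(o \right)} = -3 + \left(o o + o\right) = -3 + \left(o^{2} + o\right) = -3 + \left(o + o^{2}\right) = -3 + o + o^{2}$)
$\left(\left(-33\right) 37 \cdot 35 - 14080\right) \left(-40845 + Q{\left(u{\left(-8,-9 \right)} \right)}\right) = \left(\left(-33\right) 37 \cdot 35 - 14080\right) \left(-40845 - \left(\frac{3}{2} - \left(-3 - - \frac{9}{2}\right)^{2}\right)\right) = \left(\left(-1221\right) 35 - 14080\right) \left(-40845 + \left(-3 + \left(-3 + \frac{9}{2}\right) + \left(-3 + \frac{9}{2}\right)^{2}\right)\right) = \left(-42735 - 14080\right) \left(-40845 + \left(-3 + \frac{3}{2} + \left(\frac{3}{2}\right)^{2}\right)\right) = - 56815 \left(-40845 + \left(-3 + \frac{3}{2} + \frac{9}{4}\right)\right) = - 56815 \left(-40845 + \frac{3}{4}\right) = \left(-56815\right) \left(- \frac{163377}{4}\right) = \frac{9282264255}{4}$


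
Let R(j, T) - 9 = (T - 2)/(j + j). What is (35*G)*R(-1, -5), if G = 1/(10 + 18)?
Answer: 125/8 ≈ 15.625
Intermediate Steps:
G = 1/28 ≈ 0.035714
R(j, T) = 9 + (-2 + T)/(2*j) (R(j, T) = 9 + (T - 2)/(j + j) = 9 + (-2 + T)/((2*j)) = 9 + (-2 + T)*(1/(2*j)) = 9 + (-2 + T)/(2*j))
(35*G)*R(-1, -5) = (35*(1/28))*((1/2)*(-2 - 5 + 18*(-1))/(-1)) = 5*((1/2)*(-1)*(-2 - 5 - 18))/4 = 5*((1/2)*(-1)*(-25))/4 = (5/4)*(25/2) = 125/8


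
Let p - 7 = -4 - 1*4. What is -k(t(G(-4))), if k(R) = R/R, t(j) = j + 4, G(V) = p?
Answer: -1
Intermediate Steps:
p = -1 (p = 7 + (-4 - 1*4) = 7 + (-4 - 4) = 7 - 8 = -1)
G(V) = -1
t(j) = 4 + j
k(R) = 1
-k(t(G(-4))) = -1*1 = -1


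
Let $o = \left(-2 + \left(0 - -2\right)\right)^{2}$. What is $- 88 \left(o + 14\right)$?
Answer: $-1232$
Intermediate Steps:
$o = 0$ ($o = \left(-2 + \left(0 + 2\right)\right)^{2} = \left(-2 + 2\right)^{2} = 0^{2} = 0$)
$- 88 \left(o + 14\right) = - 88 \left(0 + 14\right) = \left(-88\right) 14 = -1232$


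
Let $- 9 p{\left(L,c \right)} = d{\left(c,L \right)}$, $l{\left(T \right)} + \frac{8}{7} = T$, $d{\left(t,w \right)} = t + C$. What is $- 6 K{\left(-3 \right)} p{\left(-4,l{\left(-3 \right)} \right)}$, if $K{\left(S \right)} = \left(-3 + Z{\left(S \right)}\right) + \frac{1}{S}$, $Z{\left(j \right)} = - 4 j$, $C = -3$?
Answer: $- \frac{2600}{63} \approx -41.27$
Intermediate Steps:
$d{\left(t,w \right)} = -3 + t$ ($d{\left(t,w \right)} = t - 3 = -3 + t$)
$l{\left(T \right)} = - \frac{8}{7} + T$
$p{\left(L,c \right)} = \frac{1}{3} - \frac{c}{9}$ ($p{\left(L,c \right)} = - \frac{-3 + c}{9} = \frac{1}{3} - \frac{c}{9}$)
$K{\left(S \right)} = -3 + \frac{1}{S} - 4 S$ ($K{\left(S \right)} = \left(-3 - 4 S\right) + \frac{1}{S} = -3 + \frac{1}{S} - 4 S$)
$- 6 K{\left(-3 \right)} p{\left(-4,l{\left(-3 \right)} \right)} = - 6 \left(-3 + \frac{1}{-3} - -12\right) \left(\frac{1}{3} - \frac{- \frac{8}{7} - 3}{9}\right) = - 6 \left(-3 - \frac{1}{3} + 12\right) \left(\frac{1}{3} - - \frac{29}{63}\right) = \left(-6\right) \frac{26}{3} \left(\frac{1}{3} + \frac{29}{63}\right) = \left(-52\right) \frac{50}{63} = - \frac{2600}{63}$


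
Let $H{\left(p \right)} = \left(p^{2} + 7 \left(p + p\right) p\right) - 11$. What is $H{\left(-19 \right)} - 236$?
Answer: $5168$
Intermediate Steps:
$H{\left(p \right)} = -11 + 15 p^{2}$ ($H{\left(p \right)} = \left(p^{2} + 7 \cdot 2 p p\right) - 11 = \left(p^{2} + 14 p p\right) - 11 = \left(p^{2} + 14 p^{2}\right) - 11 = 15 p^{2} - 11 = -11 + 15 p^{2}$)
$H{\left(-19 \right)} - 236 = \left(-11 + 15 \left(-19\right)^{2}\right) - 236 = \left(-11 + 15 \cdot 361\right) - 236 = \left(-11 + 5415\right) - 236 = 5404 - 236 = 5168$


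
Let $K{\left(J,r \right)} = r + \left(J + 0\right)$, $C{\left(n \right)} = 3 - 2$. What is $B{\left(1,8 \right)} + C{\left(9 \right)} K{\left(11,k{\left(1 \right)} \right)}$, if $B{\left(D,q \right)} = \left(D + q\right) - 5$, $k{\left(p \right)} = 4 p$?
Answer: $19$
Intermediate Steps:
$C{\left(n \right)} = 1$
$K{\left(J,r \right)} = J + r$ ($K{\left(J,r \right)} = r + J = J + r$)
$B{\left(D,q \right)} = -5 + D + q$
$B{\left(1,8 \right)} + C{\left(9 \right)} K{\left(11,k{\left(1 \right)} \right)} = \left(-5 + 1 + 8\right) + 1 \left(11 + 4 \cdot 1\right) = 4 + 1 \left(11 + 4\right) = 4 + 1 \cdot 15 = 4 + 15 = 19$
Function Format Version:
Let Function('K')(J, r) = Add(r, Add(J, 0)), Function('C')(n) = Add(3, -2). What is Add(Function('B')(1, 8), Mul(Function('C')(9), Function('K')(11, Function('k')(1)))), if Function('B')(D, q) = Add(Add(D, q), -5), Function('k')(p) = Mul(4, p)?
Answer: 19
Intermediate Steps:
Function('C')(n) = 1
Function('K')(J, r) = Add(J, r) (Function('K')(J, r) = Add(r, J) = Add(J, r))
Function('B')(D, q) = Add(-5, D, q)
Add(Function('B')(1, 8), Mul(Function('C')(9), Function('K')(11, Function('k')(1)))) = Add(Add(-5, 1, 8), Mul(1, Add(11, Mul(4, 1)))) = Add(4, Mul(1, Add(11, 4))) = Add(4, Mul(1, 15)) = Add(4, 15) = 19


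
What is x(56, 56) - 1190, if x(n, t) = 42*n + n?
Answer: 1218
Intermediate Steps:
x(n, t) = 43*n
x(56, 56) - 1190 = 43*56 - 1190 = 2408 - 1190 = 1218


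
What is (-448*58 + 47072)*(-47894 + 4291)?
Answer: -919500064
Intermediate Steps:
(-448*58 + 47072)*(-47894 + 4291) = (-25984 + 47072)*(-43603) = 21088*(-43603) = -919500064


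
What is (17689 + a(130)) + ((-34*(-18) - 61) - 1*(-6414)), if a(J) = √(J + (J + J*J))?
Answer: 24654 + 2*√4290 ≈ 24785.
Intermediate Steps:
a(J) = √(J² + 2*J) (a(J) = √(J + (J + J²)) = √(J² + 2*J))
(17689 + a(130)) + ((-34*(-18) - 61) - 1*(-6414)) = (17689 + √(130*(2 + 130))) + ((-34*(-18) - 61) - 1*(-6414)) = (17689 + √(130*132)) + ((612 - 61) + 6414) = (17689 + √17160) + (551 + 6414) = (17689 + 2*√4290) + 6965 = 24654 + 2*√4290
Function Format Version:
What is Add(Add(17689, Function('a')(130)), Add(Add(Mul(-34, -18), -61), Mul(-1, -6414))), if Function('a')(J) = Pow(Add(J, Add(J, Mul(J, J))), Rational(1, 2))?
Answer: Add(24654, Mul(2, Pow(4290, Rational(1, 2)))) ≈ 24785.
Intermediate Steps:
Function('a')(J) = Pow(Add(Pow(J, 2), Mul(2, J)), Rational(1, 2)) (Function('a')(J) = Pow(Add(J, Add(J, Pow(J, 2))), Rational(1, 2)) = Pow(Add(Pow(J, 2), Mul(2, J)), Rational(1, 2)))
Add(Add(17689, Function('a')(130)), Add(Add(Mul(-34, -18), -61), Mul(-1, -6414))) = Add(Add(17689, Pow(Mul(130, Add(2, 130)), Rational(1, 2))), Add(Add(Mul(-34, -18), -61), Mul(-1, -6414))) = Add(Add(17689, Pow(Mul(130, 132), Rational(1, 2))), Add(Add(612, -61), 6414)) = Add(Add(17689, Pow(17160, Rational(1, 2))), Add(551, 6414)) = Add(Add(17689, Mul(2, Pow(4290, Rational(1, 2)))), 6965) = Add(24654, Mul(2, Pow(4290, Rational(1, 2))))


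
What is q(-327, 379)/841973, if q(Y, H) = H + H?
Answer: 758/841973 ≈ 0.00090027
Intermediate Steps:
q(Y, H) = 2*H
q(-327, 379)/841973 = (2*379)/841973 = 758*(1/841973) = 758/841973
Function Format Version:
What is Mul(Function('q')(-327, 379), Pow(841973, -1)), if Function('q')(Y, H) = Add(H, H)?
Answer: Rational(758, 841973) ≈ 0.00090027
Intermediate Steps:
Function('q')(Y, H) = Mul(2, H)
Mul(Function('q')(-327, 379), Pow(841973, -1)) = Mul(Mul(2, 379), Pow(841973, -1)) = Mul(758, Rational(1, 841973)) = Rational(758, 841973)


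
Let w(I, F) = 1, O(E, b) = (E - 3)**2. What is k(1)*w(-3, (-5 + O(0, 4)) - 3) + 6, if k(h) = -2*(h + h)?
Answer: 2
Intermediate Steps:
O(E, b) = (-3 + E)**2
k(h) = -4*h
k(1)*w(-3, (-5 + O(0, 4)) - 3) + 6 = -4*1*1 + 6 = -4*1 + 6 = -4 + 6 = 2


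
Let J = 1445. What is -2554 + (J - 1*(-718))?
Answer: -391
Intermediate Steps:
-2554 + (J - 1*(-718)) = -2554 + (1445 - 1*(-718)) = -2554 + (1445 + 718) = -2554 + 2163 = -391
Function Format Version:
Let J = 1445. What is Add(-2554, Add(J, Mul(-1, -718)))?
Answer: -391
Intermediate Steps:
Add(-2554, Add(J, Mul(-1, -718))) = Add(-2554, Add(1445, Mul(-1, -718))) = Add(-2554, Add(1445, 718)) = Add(-2554, 2163) = -391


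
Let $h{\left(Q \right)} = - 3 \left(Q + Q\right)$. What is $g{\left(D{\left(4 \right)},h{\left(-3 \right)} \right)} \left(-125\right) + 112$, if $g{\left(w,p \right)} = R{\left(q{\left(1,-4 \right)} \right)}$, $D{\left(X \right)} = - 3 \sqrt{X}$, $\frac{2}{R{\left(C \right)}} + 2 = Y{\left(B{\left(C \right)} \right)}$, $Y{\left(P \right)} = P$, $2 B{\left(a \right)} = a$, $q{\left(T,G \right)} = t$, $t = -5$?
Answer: $\frac{1508}{9} \approx 167.56$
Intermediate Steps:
$q{\left(T,G \right)} = -5$
$B{\left(a \right)} = \frac{a}{2}$
$h{\left(Q \right)} = - 6 Q$ ($h{\left(Q \right)} = - 3 \cdot 2 Q = - 6 Q$)
$R{\left(C \right)} = \frac{2}{-2 + \frac{C}{2}}$
$g{\left(w,p \right)} = - \frac{4}{9}$ ($g{\left(w,p \right)} = \frac{4}{-4 - 5} = \frac{4}{-9} = 4 \left(- \frac{1}{9}\right) = - \frac{4}{9}$)
$g{\left(D{\left(4 \right)},h{\left(-3 \right)} \right)} \left(-125\right) + 112 = \left(- \frac{4}{9}\right) \left(-125\right) + 112 = \frac{500}{9} + 112 = \frac{1508}{9}$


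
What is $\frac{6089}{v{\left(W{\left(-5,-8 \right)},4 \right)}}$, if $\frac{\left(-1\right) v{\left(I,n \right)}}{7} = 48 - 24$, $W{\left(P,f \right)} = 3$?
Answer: $- \frac{6089}{168} \approx -36.244$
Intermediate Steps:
$v{\left(I,n \right)} = -168$ ($v{\left(I,n \right)} = - 7 \left(48 - 24\right) = \left(-7\right) 24 = -168$)
$\frac{6089}{v{\left(W{\left(-5,-8 \right)},4 \right)}} = \frac{6089}{-168} = 6089 \left(- \frac{1}{168}\right) = - \frac{6089}{168}$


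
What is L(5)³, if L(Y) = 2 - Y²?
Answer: -12167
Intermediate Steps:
L(5)³ = (2 - 1*5²)³ = (2 - 1*25)³ = (2 - 25)³ = (-23)³ = -12167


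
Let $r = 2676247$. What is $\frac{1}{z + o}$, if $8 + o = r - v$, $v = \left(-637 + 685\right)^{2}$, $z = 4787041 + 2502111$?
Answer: $\frac{1}{9963087} \approx 1.0037 \cdot 10^{-7}$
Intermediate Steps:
$z = 7289152$
$v = 2304$ ($v = 48^{2} = 2304$)
$o = 2673935$ ($o = -8 + \left(2676247 - 2304\right) = -8 + 2673943 = 2673935$)
$\frac{1}{z + o} = \frac{1}{7289152 + 2673935} = \frac{1}{9963087}$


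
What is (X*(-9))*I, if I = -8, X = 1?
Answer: 72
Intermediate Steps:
(X*(-9))*I = (1*(-9))*(-8) = -9*(-8) = 72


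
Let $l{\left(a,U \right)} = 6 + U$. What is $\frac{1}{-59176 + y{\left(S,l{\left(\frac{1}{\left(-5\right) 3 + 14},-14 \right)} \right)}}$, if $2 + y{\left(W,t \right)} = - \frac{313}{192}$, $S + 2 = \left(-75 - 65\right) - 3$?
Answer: $- \frac{192}{11362489} \approx -1.6898 \cdot 10^{-5}$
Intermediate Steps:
$S = -145$ ($S = -2 - 143 = -145$)
$y{\left(W,t \right)} = - \frac{697}{192}$ ($y{\left(W,t \right)} = -2 - \frac{313}{192} = - \frac{697}{192}$)
$\frac{1}{-59176 + y{\left(S,l{\left(\frac{1}{\left(-5\right) 3 + 14},-14 \right)} \right)}} = \frac{1}{-59176 - \frac{697}{192}} = \frac{1}{- \frac{11362489}{192}} = - \frac{192}{11362489}$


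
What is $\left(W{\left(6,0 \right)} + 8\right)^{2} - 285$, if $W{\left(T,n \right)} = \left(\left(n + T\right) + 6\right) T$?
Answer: $6115$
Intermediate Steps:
$W{\left(T,n \right)} = T \left(6 + T + n\right)$ ($W{\left(T,n \right)} = \left(\left(T + n\right) + 6\right) T = \left(6 + T + n\right) T = T \left(6 + T + n\right)$)
$\left(W{\left(6,0 \right)} + 8\right)^{2} - 285 = \left(6 \left(6 + 6 + 0\right) + 8\right)^{2} - 285 = \left(6 \cdot 12 + 8\right)^{2} - 285 = \left(72 + 8\right)^{2} - 285 = 80^{2} - 285 = 6400 - 285 = 6115$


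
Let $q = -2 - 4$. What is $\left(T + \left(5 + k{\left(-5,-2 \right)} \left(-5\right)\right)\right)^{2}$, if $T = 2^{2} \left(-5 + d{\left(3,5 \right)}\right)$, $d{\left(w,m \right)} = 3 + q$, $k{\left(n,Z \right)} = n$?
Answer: $4$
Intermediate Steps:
$q = -6$ ($q = -2 - 4 = -6$)
$d{\left(w,m \right)} = -3$ ($d{\left(w,m \right)} = 3 - 6 = -3$)
$T = -32$ ($T = 2^{2} \left(-5 - 3\right) = 4 \left(-8\right) = -32$)
$\left(T + \left(5 + k{\left(-5,-2 \right)} \left(-5\right)\right)\right)^{2} = \left(-32 + \left(5 - -25\right)\right)^{2} = \left(-32 + \left(5 + 25\right)\right)^{2} = \left(-32 + 30\right)^{2} = \left(-2\right)^{2} = 4$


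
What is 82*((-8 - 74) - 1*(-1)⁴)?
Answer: -6806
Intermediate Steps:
82*((-8 - 74) - 1*(-1)⁴) = 82*(-82 - 1*1) = 82*(-82 - 1) = 82*(-83) = -6806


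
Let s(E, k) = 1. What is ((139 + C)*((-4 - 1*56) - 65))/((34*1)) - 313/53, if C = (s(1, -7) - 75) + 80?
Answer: -971267/1802 ≈ -538.99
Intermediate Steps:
C = 6 (C = (1 - 75) + 80 = -74 + 80 = 6)
((139 + C)*((-4 - 1*56) - 65))/((34*1)) - 313/53 = ((139 + 6)*((-4 - 1*56) - 65))/((34*1)) - 313/53 = (145*((-4 - 56) - 65))/34 - 313*1/53 = (145*(-60 - 65))*(1/34) - 313/53 = (145*(-125))*(1/34) - 313/53 = -18125*1/34 - 313/53 = -18125/34 - 313/53 = -971267/1802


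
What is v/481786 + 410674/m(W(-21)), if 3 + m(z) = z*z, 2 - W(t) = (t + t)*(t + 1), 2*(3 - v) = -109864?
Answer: 236434593099/338329882426 ≈ 0.69883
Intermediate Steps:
v = 54935 (v = 3 - 1/2*(-109864) = 3 + 54932 = 54935)
W(t) = 2 - 2*t*(1 + t) (W(t) = 2 - (t + t)*(t + 1) = 2 - 2*t*(1 + t))
m(z) = -3 + z**2 (m(z) = -3 + z*z = -3 + z**2)
v/481786 + 410674/m(W(-21)) = 54935/481786 + 410674/(-3 + (2 - 2*(-21) - 2*(-21)**2)**2) = 54935*(1/481786) + 410674/(-3 + (2 + 42 - 2*441)**2) = 54935/481786 + 410674/(-3 + (2 + 42 - 882)**2) = 54935/481786 + 410674/(-3 + (-838)**2) = 54935/481786 + 410674/(-3 + 702244) = 54935/481786 + 410674/702241 = 236434593099/338329882426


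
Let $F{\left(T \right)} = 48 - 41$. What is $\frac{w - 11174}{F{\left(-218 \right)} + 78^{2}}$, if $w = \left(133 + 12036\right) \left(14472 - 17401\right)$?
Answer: $- \frac{35654175}{6091} \approx -5853.6$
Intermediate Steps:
$w = -35643001$ ($w = 12169 \left(-2929\right) = -35643001$)
$F{\left(T \right)} = 7$
$\frac{w - 11174}{F{\left(-218 \right)} + 78^{2}} = \frac{-35643001 - 11174}{7 + 78^{2}} = - \frac{35654175}{7 + 6084} = - \frac{35654175}{6091}$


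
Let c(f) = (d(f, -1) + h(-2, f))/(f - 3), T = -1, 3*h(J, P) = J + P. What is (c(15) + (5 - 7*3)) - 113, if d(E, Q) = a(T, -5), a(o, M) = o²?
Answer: -1157/9 ≈ -128.56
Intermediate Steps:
h(J, P) = J/3 + P/3 (h(J, P) = (J + P)/3 = J/3 + P/3)
d(E, Q) = 1 (d(E, Q) = (-1)² = 1)
c(f) = (⅓ + f/3)/(-3 + f) (c(f) = (1 + ((⅓)*(-2) + f/3))/(f - 3) = (1 + (-⅔ + f/3))/(-3 + f) = (⅓ + f/3)/(-3 + f))
(c(15) + (5 - 7*3)) - 113 = ((1 + 15)/(3*(-3 + 15)) + (5 - 7*3)) - 113 = ((⅓)*16/12 + (5 - 21)) - 113 = ((⅓)*(1/12)*16 - 16) - 113 = (4/9 - 16) - 113 = -140/9 - 113 = -1157/9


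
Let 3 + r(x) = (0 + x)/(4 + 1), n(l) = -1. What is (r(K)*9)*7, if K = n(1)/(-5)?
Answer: -4662/25 ≈ -186.48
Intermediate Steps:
K = 1/5 (K = -1/(-5) = -1*(-1/5) = 1/5 ≈ 0.20000)
r(x) = -3 + x/5 (r(x) = -3 + (0 + x)/(4 + 1) = -3 + x/5)
(r(K)*9)*7 = ((-3 + (1/5)*(1/5))*9)*7 = ((-3 + 1/25)*9)*7 = -74/25*9*7 = -666/25*7 = -4662/25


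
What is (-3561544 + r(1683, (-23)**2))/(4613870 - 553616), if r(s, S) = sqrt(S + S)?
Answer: -1780772/2030127 + 23*sqrt(2)/4060254 ≈ -0.87716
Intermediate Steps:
r(s, S) = sqrt(2)*sqrt(S) (r(s, S) = sqrt(2*S) = sqrt(2)*sqrt(S))
(-3561544 + r(1683, (-23)**2))/(4613870 - 553616) = (-3561544 + sqrt(2)*sqrt((-23)**2))/(4613870 - 553616) = (-3561544 + sqrt(2)*sqrt(529))/4060254 = (-3561544 + sqrt(2)*23)*(1/4060254) = (-3561544 + 23*sqrt(2))*(1/4060254) = -1780772/2030127 + 23*sqrt(2)/4060254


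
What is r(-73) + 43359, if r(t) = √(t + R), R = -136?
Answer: 43359 + I*√209 ≈ 43359.0 + 14.457*I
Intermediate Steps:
r(t) = √(-136 + t) (r(t) = √(t - 136) = √(-136 + t))
r(-73) + 43359 = √(-136 - 73) + 43359 = √(-209) + 43359 = I*√209 + 43359 = 43359 + I*√209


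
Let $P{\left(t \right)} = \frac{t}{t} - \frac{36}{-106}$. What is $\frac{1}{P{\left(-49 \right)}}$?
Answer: $\frac{53}{71} \approx 0.74648$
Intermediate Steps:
$P{\left(t \right)} = \frac{71}{53}$ ($P{\left(t \right)} = 1 - - \frac{18}{53} = 1 + \frac{18}{53} = \frac{71}{53}$)
$\frac{1}{P{\left(-49 \right)}} = \frac{1}{\frac{71}{53}} = \frac{53}{71}$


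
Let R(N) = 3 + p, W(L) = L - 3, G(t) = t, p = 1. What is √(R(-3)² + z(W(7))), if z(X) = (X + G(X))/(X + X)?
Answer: √17 ≈ 4.1231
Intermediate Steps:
W(L) = -3 + L
z(X) = 1 (z(X) = (X + X)/(X + X) = (2*X)/((2*X)) = (2*X)*(1/(2*X)) = 1)
R(N) = 4 (R(N) = 3 + 1 = 4)
√(R(-3)² + z(W(7))) = √(4² + 1) = √(16 + 1) = √17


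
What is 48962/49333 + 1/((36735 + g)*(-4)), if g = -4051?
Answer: 6401046699/6449599088 ≈ 0.99247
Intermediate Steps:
48962/49333 + 1/((36735 + g)*(-4)) = 48962/49333 + 1/((36735 - 4051)*(-4)) = 48962*(1/49333) - ¼/32684 = 48962/49333 + (1/32684)*(-¼) = 48962/49333 - 1/130736 = 6401046699/6449599088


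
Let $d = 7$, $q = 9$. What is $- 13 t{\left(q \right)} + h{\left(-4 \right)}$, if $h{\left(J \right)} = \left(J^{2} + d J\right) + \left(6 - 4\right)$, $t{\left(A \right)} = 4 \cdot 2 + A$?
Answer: $-231$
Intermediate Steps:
$t{\left(A \right)} = 8 + A$
$h{\left(J \right)} = 2 + J^{2} + 7 J$ ($h{\left(J \right)} = \left(J^{2} + 7 J\right) + \left(6 - 4\right) = \left(J^{2} + 7 J\right) + 2 = 2 + J^{2} + 7 J$)
$- 13 t{\left(q \right)} + h{\left(-4 \right)} = - 13 \left(8 + 9\right) + \left(2 + \left(-4\right)^{2} + 7 \left(-4\right)\right) = \left(-13\right) 17 + \left(2 + 16 - 28\right) = -221 - 10 = -231$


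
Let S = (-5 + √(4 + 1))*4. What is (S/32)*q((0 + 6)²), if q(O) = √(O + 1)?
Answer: √37*(-5 + √5)/8 ≈ -2.1015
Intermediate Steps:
q(O) = √(1 + O)
S = -20 + 4*√5 (S = (-5 + √5)*4 = -20 + 4*√5 ≈ -11.056)
(S/32)*q((0 + 6)²) = ((-20 + 4*√5)/32)*√(1 + (0 + 6)²) = ((-20 + 4*√5)/32)*√(1 + 6²) = (-5/8 + √5/8)*√(1 + 36) = (-5/8 + √5/8)*√37 = √37*(-5/8 + √5/8)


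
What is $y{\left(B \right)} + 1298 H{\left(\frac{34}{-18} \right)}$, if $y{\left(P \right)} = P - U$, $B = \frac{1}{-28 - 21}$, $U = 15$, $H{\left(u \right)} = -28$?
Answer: $- \frac{1781592}{49} \approx -36359.0$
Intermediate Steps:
$B = - \frac{1}{49}$ ($B = \frac{1}{-49} = - \frac{1}{49} \approx -0.020408$)
$y{\left(P \right)} = -15 + P$ ($y{\left(P \right)} = P - 15 = -15 + P$)
$y{\left(B \right)} + 1298 H{\left(\frac{34}{-18} \right)} = \left(-15 - \frac{1}{49}\right) + 1298 \left(-28\right) = - \frac{736}{49} - 36344 = - \frac{1781592}{49}$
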